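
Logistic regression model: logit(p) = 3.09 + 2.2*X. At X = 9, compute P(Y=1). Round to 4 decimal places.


Linear predictor: z = 3.09 + 2.2 * 9 = 22.8900.
P = 1/(1 + exp(-22.8900)) = 1/(1 + 0.0000) = 1.0000.

1.0000


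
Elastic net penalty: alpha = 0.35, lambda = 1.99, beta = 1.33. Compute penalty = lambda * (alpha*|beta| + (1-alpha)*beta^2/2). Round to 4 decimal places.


L1 component = 0.35 * |1.33| = 0.4655.
L2 component = 0.65 * 1.33^2 / 2 = 0.5749.
Penalty = 1.99 * (0.4655 + 0.5749) = 1.99 * 1.0404 = 2.0704.

2.0704


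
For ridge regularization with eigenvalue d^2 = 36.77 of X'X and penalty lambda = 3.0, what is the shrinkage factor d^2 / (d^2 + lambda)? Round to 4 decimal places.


Compute the denominator: 36.77 + 3.0 = 39.7700.
Shrinkage factor = 36.77 / 39.7700 = 0.9246.

0.9246


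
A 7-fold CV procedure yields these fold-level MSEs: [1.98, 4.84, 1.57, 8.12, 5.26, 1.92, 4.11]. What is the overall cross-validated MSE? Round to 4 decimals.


Add all fold MSEs: 27.8000.
Divide by k = 7: 27.8000/7 = 3.9714.

3.9714


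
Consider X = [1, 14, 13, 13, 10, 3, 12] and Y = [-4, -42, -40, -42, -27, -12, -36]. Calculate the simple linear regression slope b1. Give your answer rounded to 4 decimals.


First compute the means: xbar = 9.4286, ybar = -29.0000.
Then S_xx = sum((xi - xbar)^2) = 165.7143.
S_xy = sum((xi - xbar)(yi - ybar)) = -482.0000.
b1 = S_xy / S_xx = -482.0000 / 165.7143 = -2.9086.

-2.9086


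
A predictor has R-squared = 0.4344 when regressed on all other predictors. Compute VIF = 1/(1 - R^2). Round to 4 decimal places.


Denominator: 1 - 0.4344 = 0.5656.
VIF = 1 / 0.5656 = 1.7680.

1.7680


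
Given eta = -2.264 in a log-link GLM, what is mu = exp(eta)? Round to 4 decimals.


mu = exp(eta) = exp(-2.264).
= 0.1039.

0.1039


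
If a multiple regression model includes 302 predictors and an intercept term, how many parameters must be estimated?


Total coefficients = number of predictors + 1 (for the intercept).
= 302 + 1 = 303.

303


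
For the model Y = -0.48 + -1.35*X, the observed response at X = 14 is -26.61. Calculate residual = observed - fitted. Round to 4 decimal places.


Predicted = -0.48 + -1.35 * 14 = -19.3800.
Residual = -26.61 - -19.3800 = -7.2300.

-7.2300


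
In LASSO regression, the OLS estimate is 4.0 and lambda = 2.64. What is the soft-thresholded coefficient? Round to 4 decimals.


|beta_OLS| = 4.0.
lambda = 2.64.
Since |beta| > lambda, coefficient = sign(beta)*(|beta| - lambda) = 1.3600.
Result = 1.3600.

1.3600


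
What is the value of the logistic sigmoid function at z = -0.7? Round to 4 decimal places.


First, exp(0.7000) = 2.0138.
Then sigma(z) = 1/(1 + 2.0138) = 0.3318.

0.3318


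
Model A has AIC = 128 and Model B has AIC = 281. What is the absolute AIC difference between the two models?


|AIC_A - AIC_B| = |128 - 281| = 153.
Model A is preferred (lower AIC).

153


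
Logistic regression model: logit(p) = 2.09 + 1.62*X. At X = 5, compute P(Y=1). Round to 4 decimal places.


Compute z = 2.09 + (1.62)(5) = 10.1900.
exp(-z) = 0.0000.
P = 1/(1 + 0.0000) = 1.0000.

1.0000


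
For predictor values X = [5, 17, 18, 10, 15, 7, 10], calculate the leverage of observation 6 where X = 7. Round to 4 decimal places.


Mean of X: xbar = 11.7143.
SXX = 151.4286.
For X = 7: h = 1/7 + (7 - 11.7143)^2/151.4286 = 0.2896.

0.2896


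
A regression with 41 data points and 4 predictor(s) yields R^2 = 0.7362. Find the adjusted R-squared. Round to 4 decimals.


Using the formula:
(1 - 0.7362) = 0.2638.
Multiply by 40/36: 0.2638 * 40 = 10.5520, then 10.5520 / 36 = 0.2931.
Adj R^2 = 1 - 0.2931 = 0.7069.

0.7069


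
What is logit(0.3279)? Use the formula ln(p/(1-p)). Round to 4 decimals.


Compute the odds: 0.3279/0.6721 = 0.4879.
Take the natural log: ln(0.4879) = -0.7177.

-0.7177


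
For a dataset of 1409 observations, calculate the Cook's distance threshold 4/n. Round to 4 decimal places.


The threshold is 4/n.
4/1409 = 0.0028.

0.0028


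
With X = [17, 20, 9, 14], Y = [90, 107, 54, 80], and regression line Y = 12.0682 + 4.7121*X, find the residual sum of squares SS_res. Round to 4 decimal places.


Compute predicted values, then residuals = yi - yhat_i.
Residuals: [-2.1739, 0.6898, -0.4771, 1.9624].
SSres = sum(residual^2) = 9.2803.

9.2803


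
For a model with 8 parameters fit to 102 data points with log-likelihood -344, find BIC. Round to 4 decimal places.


Compute k*ln(n) = 8*ln(102) = 8*4.624973 = 36.999784.
Then -2*loglik = 688.
BIC = 36.999784 + 688 = 724.999784, which rounds to 724.9998.

724.9998


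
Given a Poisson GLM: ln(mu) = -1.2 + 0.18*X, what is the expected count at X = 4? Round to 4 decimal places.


Compute eta = -1.2 + 0.18 * 4 = -0.4800.
Apply inverse link: mu = e^-0.4800 = 0.6188.

0.6188


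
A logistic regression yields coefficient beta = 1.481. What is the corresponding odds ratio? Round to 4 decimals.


Odds ratio = exp(beta) = exp(1.481).
= 4.3973.

4.3973


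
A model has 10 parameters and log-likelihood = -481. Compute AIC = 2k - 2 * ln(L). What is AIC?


Compute:
2k = 2*10 = 20.
-2*loglik = -2*(-481) = 962.
AIC = 20 + 962 = 982.

982


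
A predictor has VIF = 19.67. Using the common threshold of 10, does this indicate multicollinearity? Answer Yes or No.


Compare VIF = 19.67 to the threshold of 10.
19.67 >= 10, so the answer is Yes.

Yes


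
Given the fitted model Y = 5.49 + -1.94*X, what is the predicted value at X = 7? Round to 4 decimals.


Predicted value:
Y = 5.49 + (-1.94)(7) = 5.49 + -13.5800 = -8.0900.

-8.0900


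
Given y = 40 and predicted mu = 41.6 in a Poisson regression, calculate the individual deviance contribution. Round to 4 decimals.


y/mu = 40/41.6 = 0.961538 (approx.), and ln(40/41.6) = -0.039221.
y * ln(y/mu) = 40 * -0.039221 = -1.568840.
y - mu = -1.6.
D = 2 * (-1.568840 - -1.6) = 0.062320, which rounds to 0.0623.

0.0623


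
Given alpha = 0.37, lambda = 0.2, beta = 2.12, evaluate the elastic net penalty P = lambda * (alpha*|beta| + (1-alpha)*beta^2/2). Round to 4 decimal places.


Compute:
L1 = 0.37 * 2.12 = 0.7844.
L2 = 0.63 * 2.12^2 / 2 = 1.4157.
Penalty = 0.2 * (0.7844 + 1.4157) = 0.4400.

0.4400


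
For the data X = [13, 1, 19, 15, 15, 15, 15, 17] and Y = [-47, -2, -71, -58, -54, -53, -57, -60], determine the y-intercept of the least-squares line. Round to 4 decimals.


First find the slope: b1 = -3.7807.
Means: xbar = 13.7500, ybar = -50.2500.
b0 = ybar - b1 * xbar = -50.2500 - -3.7807 * 13.7500 = 1.7349.

1.7349


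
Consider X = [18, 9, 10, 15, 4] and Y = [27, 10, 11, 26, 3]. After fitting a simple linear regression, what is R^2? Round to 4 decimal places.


Fit the OLS line: b0 = -5.8687, b1 = 1.8990.
SSres = 20.7879.
SStot = 449.2000.
R^2 = 1 - 20.7879/449.2000 = 0.9537.

0.9537


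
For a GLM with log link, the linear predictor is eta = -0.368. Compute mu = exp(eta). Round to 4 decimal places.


mu = exp(eta) = exp(-0.368).
= 0.6921.

0.6921


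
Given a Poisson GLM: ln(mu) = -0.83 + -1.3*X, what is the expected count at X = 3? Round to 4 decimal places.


eta = -0.83 + -1.3 * 3 = -4.7300.
mu = exp(-4.7300) = 0.0088.

0.0088


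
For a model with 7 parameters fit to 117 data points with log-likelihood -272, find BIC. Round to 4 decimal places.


k * ln(n) = 7 * ln(117) = 7 * 4.762174 = 33.335218.
-2 * loglik = -2 * (-272) = 544.
BIC = 33.335218 + 544 = 577.335218, which rounds to 577.3352.

577.3352


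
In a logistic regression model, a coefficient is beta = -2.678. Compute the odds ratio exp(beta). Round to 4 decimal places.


The odds ratio is computed as:
OR = e^(-2.678) = 0.0687.

0.0687


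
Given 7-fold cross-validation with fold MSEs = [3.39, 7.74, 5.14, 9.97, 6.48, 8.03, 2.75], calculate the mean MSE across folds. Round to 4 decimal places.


Total MSE across folds = 43.5000.
CV-MSE = 43.5000/7 = 6.2143.

6.2143


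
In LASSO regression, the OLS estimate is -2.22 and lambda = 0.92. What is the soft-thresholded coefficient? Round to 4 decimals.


Check: |-2.22| = 2.22 vs lambda = 0.92.
Since |beta| > lambda, coefficient = sign(beta)*(|beta| - lambda) = -1.3000.
Soft-thresholded coefficient = -1.3000.

-1.3000


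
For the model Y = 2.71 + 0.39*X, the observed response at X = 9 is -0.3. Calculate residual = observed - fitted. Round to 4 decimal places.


Fitted value at X = 9 is yhat = 2.71 + 0.39*9 = 6.2200.
Residual = -0.3 - 6.2200 = -6.5200.

-6.5200


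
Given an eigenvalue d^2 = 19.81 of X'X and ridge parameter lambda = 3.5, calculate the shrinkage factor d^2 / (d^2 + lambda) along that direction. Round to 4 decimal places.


Denominator = d^2 + lambda = 19.81 + 3.5 = 23.3100.
Shrinkage = 19.81 / 23.3100 = 0.8498.

0.8498


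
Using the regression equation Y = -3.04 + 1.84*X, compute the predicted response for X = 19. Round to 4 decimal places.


Plug X = 19 into Y = -3.04 + 1.84*X:
Y = -3.04 + 34.9600 = 31.9200.

31.9200


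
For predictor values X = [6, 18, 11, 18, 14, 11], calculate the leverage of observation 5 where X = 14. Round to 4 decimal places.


Compute xbar = 13.0000 with n = 6 observations.
SXX = 108.0000.
Leverage = 1/6 + (14 - 13.0000)^2/108.0000 = 0.1759.

0.1759


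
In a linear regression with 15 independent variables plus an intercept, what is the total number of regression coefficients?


Each predictor gets one coefficient, plus one intercept.
Total parameters = 15 + 1 = 16.

16


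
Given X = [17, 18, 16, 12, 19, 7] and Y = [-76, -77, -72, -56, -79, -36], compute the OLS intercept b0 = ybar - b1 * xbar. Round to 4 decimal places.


First find the slope: b1 = -3.7050.
Means: xbar = 14.8333, ybar = -66.0000.
b0 = ybar - b1 * xbar = -66.0000 - -3.7050 * 14.8333 = -11.0421.

-11.0421


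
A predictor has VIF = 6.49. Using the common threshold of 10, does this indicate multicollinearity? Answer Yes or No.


The threshold is 10.
VIF = 6.49 is < 10.
Multicollinearity indication: No.

No


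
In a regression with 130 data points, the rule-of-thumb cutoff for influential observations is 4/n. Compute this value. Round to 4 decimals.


The threshold is 4/n.
4/130 = 0.0308.

0.0308


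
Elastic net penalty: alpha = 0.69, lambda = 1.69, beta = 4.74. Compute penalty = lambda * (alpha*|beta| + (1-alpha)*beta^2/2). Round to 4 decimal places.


Compute:
L1 = 0.69 * 4.74 = 3.2706.
L2 = 0.31 * 4.74^2 / 2 = 3.4825.
Penalty = 1.69 * (3.2706 + 3.4825) = 11.4127.

11.4127


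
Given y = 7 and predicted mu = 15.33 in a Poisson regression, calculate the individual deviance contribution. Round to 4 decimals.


First: ln(7/15.33) = -0.783902.
Then: 7 * -0.783902 = -5.487314.
y - mu = 7 - 15.33 = -8.33.
D = 2(-5.487314 - -8.33) = 5.685372, which rounds to 5.6854.

5.6854


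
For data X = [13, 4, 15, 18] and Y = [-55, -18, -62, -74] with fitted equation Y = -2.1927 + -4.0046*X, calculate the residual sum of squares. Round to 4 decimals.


For each point, residual = actual - predicted.
Residuals: [-0.7475, 0.2111, 0.2617, 0.2755].
Sum of squared residuals = 0.7477.

0.7477


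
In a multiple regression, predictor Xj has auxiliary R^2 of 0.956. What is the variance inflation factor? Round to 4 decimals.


Denominator: 1 - 0.956 = 0.044.
VIF = 1 / 0.044 = 22.7273.

22.7273


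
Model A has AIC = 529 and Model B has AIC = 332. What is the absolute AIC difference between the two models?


Compute |529 - 332| = 197.
Model B has the smaller AIC.

197


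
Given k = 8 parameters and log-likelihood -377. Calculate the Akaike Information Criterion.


Compute:
2k = 2*8 = 16.
-2*loglik = -2*(-377) = 754.
AIC = 16 + 754 = 770.

770


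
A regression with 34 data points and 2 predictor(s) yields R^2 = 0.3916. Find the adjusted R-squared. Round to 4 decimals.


Adjusted R^2 = 1 - (1 - R^2) * (n-1)/(n-p-1).
(1 - R^2) = 0.6084.
(n-1)/(n-p-1) = 33/31.
(1 - R^2) * (n-1) = 0.6084 * 33 = 20.0772.
Divide by (n-p-1): 20.0772 / 31 = 0.6477.
Adj R^2 = 1 - 0.6477 = 0.3523.

0.3523


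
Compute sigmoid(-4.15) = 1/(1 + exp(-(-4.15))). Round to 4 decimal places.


Compute exp(4.1500) = 63.4340.
Sigmoid = 1 / (1 + 63.4340) = 1 / 64.4340 = 0.0155.

0.0155


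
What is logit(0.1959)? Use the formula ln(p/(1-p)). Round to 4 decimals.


Compute the odds: 0.1959/0.8041 = 0.2436.
Take the natural log: ln(0.2436) = -1.4121.

-1.4121


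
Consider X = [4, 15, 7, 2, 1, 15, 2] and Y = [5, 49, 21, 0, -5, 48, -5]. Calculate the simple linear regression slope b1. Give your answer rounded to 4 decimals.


First compute the means: xbar = 6.5714, ybar = 16.1429.
Then S_xx = sum((xi - xbar)^2) = 221.7143.
S_xy = sum((xi - xbar)(yi - ybar)) = 864.4286.
b1 = S_xy / S_xx = 864.4286 / 221.7143 = 3.8988.

3.8988


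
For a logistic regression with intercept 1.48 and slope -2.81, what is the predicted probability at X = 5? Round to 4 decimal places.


z = 1.48 + -2.81 * 5 = -12.5700.
Sigmoid: P = 1 / (1 + exp(12.5700)) = 0.0000.

0.0000


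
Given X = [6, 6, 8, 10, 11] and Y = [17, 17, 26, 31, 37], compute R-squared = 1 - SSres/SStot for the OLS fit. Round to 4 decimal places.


The fitted line is Y = -5.7019 + 3.8173*X.
SSres = 4.1058, SStot = 307.2000.
R^2 = 1 - SSres/SStot = 0.9866.

0.9866


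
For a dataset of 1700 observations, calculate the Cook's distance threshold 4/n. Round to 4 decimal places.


The threshold is 4/n.
4/1700 = 0.0024.

0.0024


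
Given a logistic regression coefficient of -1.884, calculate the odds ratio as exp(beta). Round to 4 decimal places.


Odds ratio = exp(beta) = exp(-1.884).
= 0.1520.

0.1520


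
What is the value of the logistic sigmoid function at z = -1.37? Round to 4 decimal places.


Compute exp(1.3700) = 3.9354.
Sigmoid = 1 / (1 + 3.9354) = 1 / 4.9354 = 0.2026.

0.2026


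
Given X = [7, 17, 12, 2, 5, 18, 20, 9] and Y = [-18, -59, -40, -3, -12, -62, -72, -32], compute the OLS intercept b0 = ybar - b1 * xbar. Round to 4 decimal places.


The slope is b1 = -3.8435.
Sample means are xbar = 11.2500 and ybar = -37.2500.
Intercept: b0 = -37.2500 - (-3.8435)(11.2500) = 5.9893.

5.9893


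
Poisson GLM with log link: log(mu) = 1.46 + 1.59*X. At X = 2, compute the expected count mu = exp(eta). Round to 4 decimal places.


Linear predictor: eta = 1.46 + (1.59)(2) = 4.6400.
Expected count: mu = exp(4.6400) = 103.5443.

103.5443


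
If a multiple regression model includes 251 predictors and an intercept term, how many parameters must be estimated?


Each predictor gets one coefficient, plus one intercept.
Total parameters = 251 + 1 = 252.

252


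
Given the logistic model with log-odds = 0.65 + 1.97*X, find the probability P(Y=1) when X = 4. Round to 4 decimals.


Linear predictor: z = 0.65 + 1.97 * 4 = 8.5300.
P = 1/(1 + exp(-8.5300)) = 1/(1 + 0.0002) = 0.9998.

0.9998


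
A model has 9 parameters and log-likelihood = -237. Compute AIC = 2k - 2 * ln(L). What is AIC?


Compute:
2k = 2*9 = 18.
-2*loglik = -2*(-237) = 474.
AIC = 18 + 474 = 492.

492


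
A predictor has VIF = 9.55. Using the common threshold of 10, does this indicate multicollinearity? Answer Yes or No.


The threshold is 10.
VIF = 9.55 is < 10.
Multicollinearity indication: No.

No


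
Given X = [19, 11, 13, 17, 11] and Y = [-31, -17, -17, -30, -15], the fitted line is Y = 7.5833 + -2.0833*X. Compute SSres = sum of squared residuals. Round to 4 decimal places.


Predicted values from Y = 7.5833 + -2.0833*X.
Residuals: [0.9994, -1.6670, 2.4996, -2.1672, 0.3330].
SSres = 14.8333.

14.8333


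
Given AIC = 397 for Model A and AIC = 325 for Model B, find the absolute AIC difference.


|AIC_A - AIC_B| = |397 - 325| = 72.
Model B is preferred (lower AIC).

72


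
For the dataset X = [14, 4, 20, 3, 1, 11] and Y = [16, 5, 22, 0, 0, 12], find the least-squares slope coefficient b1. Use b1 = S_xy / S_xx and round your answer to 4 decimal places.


First compute the means: xbar = 8.8333, ybar = 9.1667.
Then S_xx = sum((xi - xbar)^2) = 274.8333.
S_xy = sum((xi - xbar)(yi - ybar)) = 330.1667.
b1 = S_xy / S_xx = 330.1667 / 274.8333 = 1.2013.

1.2013


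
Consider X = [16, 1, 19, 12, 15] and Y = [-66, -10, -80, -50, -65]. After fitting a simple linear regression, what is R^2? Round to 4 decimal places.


The fitted line is Y = -5.5217 + -3.8634*X.
SSres = 9.1925, SStot = 2892.8000.
R^2 = 1 - SSres/SStot = 0.9968.

0.9968


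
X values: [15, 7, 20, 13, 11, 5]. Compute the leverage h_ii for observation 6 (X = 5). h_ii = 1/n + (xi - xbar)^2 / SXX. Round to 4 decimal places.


Compute xbar = 11.8333 with n = 6 observations.
SXX = 148.8333.
Leverage = 1/6 + (5 - 11.8333)^2/148.8333 = 0.4804.

0.4804


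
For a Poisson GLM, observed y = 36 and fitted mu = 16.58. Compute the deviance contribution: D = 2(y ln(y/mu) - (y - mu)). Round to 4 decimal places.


Compute y*ln(y/mu) = 36*ln(36/16.58) = 36*0.775322 = 27.911592.
y - mu = 19.42.
D = 2*(27.911592 - (19.42)) = 16.983184, which rounds to 16.9832.

16.9832


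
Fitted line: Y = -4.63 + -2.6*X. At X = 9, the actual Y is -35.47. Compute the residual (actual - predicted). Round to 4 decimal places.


Compute yhat = -4.63 + (-2.6)(9) = -28.0300.
Residual = actual - predicted = -35.47 - -28.0300 = -7.4400.

-7.4400


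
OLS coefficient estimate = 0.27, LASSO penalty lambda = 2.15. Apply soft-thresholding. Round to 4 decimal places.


Absolute value: |0.27| = 0.27.
Compare to lambda = 2.15.
Since |beta| <= lambda, the coefficient is set to 0.

0.0000


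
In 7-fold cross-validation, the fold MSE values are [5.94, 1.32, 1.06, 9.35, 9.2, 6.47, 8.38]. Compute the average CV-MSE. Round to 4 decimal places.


Sum of fold MSEs = 41.7200.
Average = 41.7200 / 7 = 5.9600.

5.9600


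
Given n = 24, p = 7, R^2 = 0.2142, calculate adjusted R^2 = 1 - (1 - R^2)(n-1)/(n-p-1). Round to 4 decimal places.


Plug in: Adj R^2 = 1 - (1 - 0.2142) * 23/16.
= 1 - 0.7858 * 23/16
= 1 - 18.0734 / 16
= 1 - 1.1296 = -0.1296.

-0.1296


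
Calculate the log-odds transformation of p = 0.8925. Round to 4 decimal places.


1 - p = 0.1075.
p/(1-p) = 8.3023.
logit = ln(8.3023) = 2.1165.

2.1165


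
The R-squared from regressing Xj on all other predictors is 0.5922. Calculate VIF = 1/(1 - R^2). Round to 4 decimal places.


Using VIF = 1/(1 - R^2_j):
1 - 0.5922 = 0.4078.
VIF = 2.4522.

2.4522


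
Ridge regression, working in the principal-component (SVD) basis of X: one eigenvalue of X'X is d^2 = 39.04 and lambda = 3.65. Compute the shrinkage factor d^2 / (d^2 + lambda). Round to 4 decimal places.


Compute the denominator: 39.04 + 3.65 = 42.6900.
Shrinkage factor = 39.04 / 42.6900 = 0.9145.

0.9145


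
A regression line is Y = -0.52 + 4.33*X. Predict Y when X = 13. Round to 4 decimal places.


Plug X = 13 into Y = -0.52 + 4.33*X:
Y = -0.52 + 56.2900 = 55.7700.

55.7700


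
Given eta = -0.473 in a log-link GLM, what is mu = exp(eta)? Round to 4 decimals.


Apply the inverse link:
mu = e^-0.473 = 0.6231.

0.6231


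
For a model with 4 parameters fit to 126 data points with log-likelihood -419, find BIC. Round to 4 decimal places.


ln(126) = 4.836282.
k * ln(n) = 4 * 4.836282 = 19.345128.
-2L = 838.
BIC = 19.345128 + 838 = 857.345128, which rounds to 857.3451.

857.3451


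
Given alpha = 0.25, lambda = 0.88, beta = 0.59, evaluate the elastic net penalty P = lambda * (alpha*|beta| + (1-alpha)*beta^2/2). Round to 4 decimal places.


L1 component = 0.25 * |0.59| = 0.1475.
L2 component = 0.75 * 0.59^2 / 2 = 0.1305.
Penalty = 0.88 * (0.1475 + 0.1305) = 0.88 * 0.2780 = 0.2447.

0.2447


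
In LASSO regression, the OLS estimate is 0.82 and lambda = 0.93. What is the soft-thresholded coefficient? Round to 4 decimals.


|beta_OLS| = 0.82.
lambda = 0.93.
Since |beta| <= lambda, the coefficient is set to 0.
Result = 0.0000.

0.0000


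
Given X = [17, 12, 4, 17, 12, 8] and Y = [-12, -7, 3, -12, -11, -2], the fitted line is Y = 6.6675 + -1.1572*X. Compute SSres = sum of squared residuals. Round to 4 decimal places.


For each point, residual = actual - predicted.
Residuals: [1.0049, 0.2189, 0.9613, 1.0049, -3.7811, 0.5901].
Sum of squared residuals = 17.6366.

17.6366


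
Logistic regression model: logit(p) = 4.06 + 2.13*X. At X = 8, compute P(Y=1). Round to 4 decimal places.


Linear predictor: z = 4.06 + 2.13 * 8 = 21.1000.
P = 1/(1 + exp(-21.1000)) = 1/(1 + 0.0000) = 1.0000.

1.0000


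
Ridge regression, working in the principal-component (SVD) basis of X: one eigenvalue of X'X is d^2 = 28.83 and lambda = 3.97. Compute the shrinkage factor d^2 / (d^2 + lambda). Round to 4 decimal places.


d^2 + lambda = 28.83 + 3.97 = 32.8000.
Shrinkage factor = 28.83/32.8000 = 0.8790.

0.8790


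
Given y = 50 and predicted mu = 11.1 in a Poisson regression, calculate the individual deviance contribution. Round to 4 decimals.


First: ln(50/11.1) = 1.505078.
Then: 50 * 1.505078 = 75.253900.
y - mu = 50 - 11.1 = 38.9.
D = 2(75.253900 - 38.9) = 72.707800, which rounds to 72.7078.

72.7078


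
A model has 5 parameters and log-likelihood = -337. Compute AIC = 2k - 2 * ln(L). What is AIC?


Compute:
2k = 2*5 = 10.
-2*loglik = -2*(-337) = 674.
AIC = 10 + 674 = 684.

684


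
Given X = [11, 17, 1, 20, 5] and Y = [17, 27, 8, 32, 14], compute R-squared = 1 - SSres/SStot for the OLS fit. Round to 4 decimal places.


After computing the OLS fit (b0=6.5443, b1=1.2089):
SSres = 11.7722, SStot = 381.2000.
R^2 = 1 - 11.7722/381.2000 = 0.9691.

0.9691


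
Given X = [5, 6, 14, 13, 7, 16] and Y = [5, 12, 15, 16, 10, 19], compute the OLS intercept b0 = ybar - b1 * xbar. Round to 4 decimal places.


First find the slope: b1 = 0.9579.
Means: xbar = 10.1667, ybar = 12.8333.
b0 = ybar - b1 * xbar = 12.8333 - 0.9579 * 10.1667 = 3.0947.

3.0947


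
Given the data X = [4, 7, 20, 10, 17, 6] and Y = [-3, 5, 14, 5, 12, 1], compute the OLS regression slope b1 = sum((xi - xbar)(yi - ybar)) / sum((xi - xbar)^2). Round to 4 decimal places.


The sample means are xbar = 10.6667 and ybar = 5.6667.
Compute S_xx = 207.3333 and S_xy = 200.3333.
Slope b1 = S_xy / S_xx = 200.3333 / 207.3333 = 0.9662.

0.9662


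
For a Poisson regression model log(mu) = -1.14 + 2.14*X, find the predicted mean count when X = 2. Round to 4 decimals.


eta = -1.14 + 2.14 * 2 = 3.1400.
mu = exp(3.1400) = 23.1039.

23.1039


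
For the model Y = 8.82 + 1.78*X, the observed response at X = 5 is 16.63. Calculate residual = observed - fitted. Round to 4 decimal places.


Compute yhat = 8.82 + (1.78)(5) = 17.7200.
Residual = actual - predicted = 16.63 - 17.7200 = -1.0900.

-1.0900


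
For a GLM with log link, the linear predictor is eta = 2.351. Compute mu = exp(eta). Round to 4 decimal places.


The inverse log link gives:
mu = exp(2.351) = 10.4961.

10.4961


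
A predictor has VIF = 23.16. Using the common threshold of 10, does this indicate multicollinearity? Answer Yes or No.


Compare VIF = 23.16 to the threshold of 10.
23.16 >= 10, so the answer is Yes.

Yes


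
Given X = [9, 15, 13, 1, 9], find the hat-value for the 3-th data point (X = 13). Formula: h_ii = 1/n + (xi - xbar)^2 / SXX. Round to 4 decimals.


n = 5, xbar = 9.4000.
SXX = sum((xi - xbar)^2) = 115.2000.
h = 1/5 + (13 - 9.4000)^2 / 115.2000 = 0.3125.

0.3125


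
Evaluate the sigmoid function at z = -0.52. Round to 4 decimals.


First, exp(0.5200) = 1.6820.
Then sigma(z) = 1/(1 + 1.6820) = 0.3729.

0.3729


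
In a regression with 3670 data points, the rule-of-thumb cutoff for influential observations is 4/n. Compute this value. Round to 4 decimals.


Cook's distance cutoff = 4/n = 4/3670.
= 0.0011.

0.0011


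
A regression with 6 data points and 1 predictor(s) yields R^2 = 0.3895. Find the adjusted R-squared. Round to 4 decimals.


Plug in: Adj R^2 = 1 - (1 - 0.3895) * 5/4.
= 1 - 0.6105 * 5/4
= 1 - 3.0525 / 4
= 1 - 0.7631 = 0.2369.

0.2369


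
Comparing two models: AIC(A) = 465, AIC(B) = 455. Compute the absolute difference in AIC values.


Compute |465 - 455| = 10.
Model B has the smaller AIC.

10


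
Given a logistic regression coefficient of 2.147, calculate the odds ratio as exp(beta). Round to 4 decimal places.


Odds ratio = exp(beta) = exp(2.147).
= 8.5591.

8.5591


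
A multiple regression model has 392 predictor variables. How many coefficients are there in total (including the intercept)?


Including the intercept, the model has 392 predictor coefficients + 1 intercept.
Total = 393.

393


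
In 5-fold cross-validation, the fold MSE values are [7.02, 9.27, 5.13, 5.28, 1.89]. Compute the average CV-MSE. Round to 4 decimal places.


Total MSE across folds = 28.5900.
CV-MSE = 28.5900/5 = 5.7180.

5.7180


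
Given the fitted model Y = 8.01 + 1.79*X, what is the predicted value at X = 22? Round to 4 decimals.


Predicted value:
Y = 8.01 + (1.79)(22) = 8.01 + 39.3800 = 47.3900.

47.3900


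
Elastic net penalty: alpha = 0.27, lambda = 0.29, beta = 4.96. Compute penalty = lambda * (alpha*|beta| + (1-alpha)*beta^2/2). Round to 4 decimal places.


Compute:
L1 = 0.27 * 4.96 = 1.3392.
L2 = 0.73 * 4.96^2 / 2 = 8.9796.
Penalty = 0.29 * (1.3392 + 8.9796) = 2.9924.

2.9924


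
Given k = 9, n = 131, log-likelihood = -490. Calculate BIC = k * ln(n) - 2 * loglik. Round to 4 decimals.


k * ln(n) = 9 * ln(131) = 9 * 4.875197 = 43.876773.
-2 * loglik = -2 * (-490) = 980.
BIC = 43.876773 + 980 = 1023.876773, which rounds to 1023.8768.

1023.8768


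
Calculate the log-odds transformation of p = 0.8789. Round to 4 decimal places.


The odds are p/(1-p) = 0.8789 / 0.1211 = 7.2576.
logit(p) = ln(7.2576) = 1.9821.

1.9821


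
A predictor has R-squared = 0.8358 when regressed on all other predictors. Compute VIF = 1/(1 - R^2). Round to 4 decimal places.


Denominator: 1 - 0.8358 = 0.1642.
VIF = 1 / 0.1642 = 6.0901.

6.0901


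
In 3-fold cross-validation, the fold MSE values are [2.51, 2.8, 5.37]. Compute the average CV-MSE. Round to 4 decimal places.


Add all fold MSEs: 10.6800.
Divide by k = 3: 10.6800/3 = 3.5600.

3.5600


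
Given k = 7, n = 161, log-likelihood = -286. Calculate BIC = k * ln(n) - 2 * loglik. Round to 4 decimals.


Compute k*ln(n) = 7*ln(161) = 7*5.081404 = 35.569828.
Then -2*loglik = 572.
BIC = 35.569828 + 572 = 607.569828, which rounds to 607.5698.

607.5698


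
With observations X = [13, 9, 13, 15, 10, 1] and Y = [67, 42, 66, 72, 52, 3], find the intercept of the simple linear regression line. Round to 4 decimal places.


The slope is b1 = 5.1242.
Sample means are xbar = 10.1667 and ybar = 50.3333.
Intercept: b0 = 50.3333 - (5.1242)(10.1667) = -1.7623.

-1.7623


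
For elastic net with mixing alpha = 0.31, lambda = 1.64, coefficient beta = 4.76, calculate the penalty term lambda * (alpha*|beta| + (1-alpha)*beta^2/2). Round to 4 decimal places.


alpha * |beta| = 0.31 * 4.76 = 1.4756.
(1-alpha) * beta^2/2 = 0.69 * 22.6576/2 = 7.8169.
Total = 1.64 * (1.4756 + 7.8169) = 15.2397.

15.2397


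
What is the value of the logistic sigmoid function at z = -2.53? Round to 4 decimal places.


exp(2.5300) = 12.5535.
1 + exp(-z) = 13.5535.
sigmoid = 1/13.5535 = 0.0738.

0.0738


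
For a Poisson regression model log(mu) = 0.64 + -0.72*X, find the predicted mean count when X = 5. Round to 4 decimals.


Linear predictor: eta = 0.64 + (-0.72)(5) = -2.9600.
Expected count: mu = exp(-2.9600) = 0.0518.

0.0518


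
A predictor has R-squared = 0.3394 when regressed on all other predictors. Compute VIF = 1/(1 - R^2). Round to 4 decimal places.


Denominator: 1 - 0.3394 = 0.6606.
VIF = 1 / 0.6606 = 1.5138.

1.5138


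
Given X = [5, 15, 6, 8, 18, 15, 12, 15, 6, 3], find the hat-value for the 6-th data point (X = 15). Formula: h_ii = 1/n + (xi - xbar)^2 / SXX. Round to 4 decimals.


n = 10, xbar = 10.3000.
SXX = sum((xi - xbar)^2) = 252.1000.
h = 1/10 + (15 - 10.3000)^2 / 252.1000 = 0.1876.

0.1876


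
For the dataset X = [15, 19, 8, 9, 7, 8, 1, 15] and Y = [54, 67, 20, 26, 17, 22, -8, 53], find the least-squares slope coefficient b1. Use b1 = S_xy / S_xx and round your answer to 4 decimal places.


Calculate xbar = 10.2500, ybar = 31.3750.
S_xx = 229.5000, S_xy = 986.2500.
Using b1 = S_xy / S_xx = 986.2500 / 229.5000, we get b1 = 4.2974.

4.2974


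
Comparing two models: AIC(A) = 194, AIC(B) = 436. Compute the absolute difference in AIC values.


Compute |194 - 436| = 242.
Model A has the smaller AIC.

242


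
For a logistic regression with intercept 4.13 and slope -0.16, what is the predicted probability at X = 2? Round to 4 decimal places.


Compute z = 4.13 + (-0.16)(2) = 3.8100.
exp(-z) = 0.0221.
P = 1/(1 + 0.0221) = 0.9783.

0.9783


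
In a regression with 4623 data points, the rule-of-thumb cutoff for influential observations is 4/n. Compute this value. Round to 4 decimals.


Using the rule of thumb:
Threshold = 4 / 4623 = 0.0009.

0.0009


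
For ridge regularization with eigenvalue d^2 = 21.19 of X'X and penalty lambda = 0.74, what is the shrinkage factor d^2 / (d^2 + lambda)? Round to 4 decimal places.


d^2 + lambda = 21.19 + 0.74 = 21.9300.
Shrinkage factor = 21.19/21.9300 = 0.9663.

0.9663


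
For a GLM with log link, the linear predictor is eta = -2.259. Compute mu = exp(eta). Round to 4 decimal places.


The inverse log link gives:
mu = exp(-2.259) = 0.1045.

0.1045


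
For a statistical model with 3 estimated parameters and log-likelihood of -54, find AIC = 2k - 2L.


AIC = 2*3 - 2*(-54).
= 6 + 108 = 114.

114


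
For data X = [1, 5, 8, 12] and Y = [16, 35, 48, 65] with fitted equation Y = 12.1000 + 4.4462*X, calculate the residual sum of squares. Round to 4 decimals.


Predicted values from Y = 12.1000 + 4.4462*X.
Residuals: [-0.5462, 0.6690, 0.3304, -0.4544].
SSres = 1.0615.

1.0615


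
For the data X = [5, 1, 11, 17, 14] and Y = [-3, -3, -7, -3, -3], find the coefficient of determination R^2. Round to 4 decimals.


After computing the OLS fit (b0=-3.4860, b1=-0.0327):
SSres = 12.6168, SStot = 12.8000.
R^2 = 1 - 12.6168/12.8000 = 0.0143.

0.0143


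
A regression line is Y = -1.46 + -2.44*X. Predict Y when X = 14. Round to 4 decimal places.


Plug X = 14 into Y = -1.46 + -2.44*X:
Y = -1.46 + -34.1600 = -35.6200.

-35.6200


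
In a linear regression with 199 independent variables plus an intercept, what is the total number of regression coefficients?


Including the intercept, the model has 199 predictor coefficients + 1 intercept.
Total = 200.

200


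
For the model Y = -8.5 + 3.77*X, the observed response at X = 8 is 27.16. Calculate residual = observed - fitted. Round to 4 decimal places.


Predicted = -8.5 + 3.77 * 8 = 21.6600.
Residual = 27.16 - 21.6600 = 5.5000.

5.5000


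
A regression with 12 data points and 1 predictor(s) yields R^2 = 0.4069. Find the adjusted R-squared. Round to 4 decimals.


Adjusted R^2 = 1 - (1 - R^2) * (n-1)/(n-p-1).
(1 - R^2) = 0.5931.
(n-1)/(n-p-1) = 11/10.
(1 - R^2) * (n-1) = 0.5931 * 11 = 6.5241.
Divide by (n-p-1): 6.5241 / 10 = 0.6524.
Adj R^2 = 1 - 0.6524 = 0.3476.

0.3476


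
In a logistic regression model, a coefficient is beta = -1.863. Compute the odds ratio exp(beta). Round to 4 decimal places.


exp(-1.863) = 0.1552.
So the odds ratio is 0.1552.

0.1552


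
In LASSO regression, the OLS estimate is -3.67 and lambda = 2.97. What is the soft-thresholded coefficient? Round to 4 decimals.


|beta_OLS| = 3.67.
lambda = 2.97.
Since |beta| > lambda, coefficient = sign(beta)*(|beta| - lambda) = -0.7000.
Result = -0.7000.

-0.7000


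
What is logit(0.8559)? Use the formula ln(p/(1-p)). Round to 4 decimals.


The odds are p/(1-p) = 0.8559 / 0.1441 = 5.9396.
logit(p) = ln(5.9396) = 1.7816.

1.7816


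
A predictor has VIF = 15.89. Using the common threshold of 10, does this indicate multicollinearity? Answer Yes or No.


Check: VIF = 15.89 vs threshold = 10.
Since 15.89 >= 10, the answer is Yes.

Yes


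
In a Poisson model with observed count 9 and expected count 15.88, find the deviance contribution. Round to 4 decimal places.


Compute y*ln(y/mu) = 9*ln(9/15.88) = 9*-0.567836 = -5.110524.
y - mu = -6.88.
D = 2*(-5.110524 - (-6.88)) = 3.538952, which rounds to 3.5390.

3.5390


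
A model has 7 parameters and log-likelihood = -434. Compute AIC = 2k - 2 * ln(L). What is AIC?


Compute:
2k = 2*7 = 14.
-2*loglik = -2*(-434) = 868.
AIC = 14 + 868 = 882.

882


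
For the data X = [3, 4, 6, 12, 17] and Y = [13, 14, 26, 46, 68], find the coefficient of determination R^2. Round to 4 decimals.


After computing the OLS fit (b0=0.3116, b1=3.9391):
SSres = 12.2762, SStot = 2203.2000.
R^2 = 1 - 12.2762/2203.2000 = 0.9944.

0.9944


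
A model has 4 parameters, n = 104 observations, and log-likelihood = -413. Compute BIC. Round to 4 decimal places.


k * ln(n) = 4 * ln(104) = 4 * 4.644391 = 18.577564.
-2 * loglik = -2 * (-413) = 826.
BIC = 18.577564 + 826 = 844.577564, which rounds to 844.5776.

844.5776


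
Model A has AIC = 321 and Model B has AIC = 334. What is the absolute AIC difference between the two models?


|AIC_A - AIC_B| = |321 - 334| = 13.
Model A is preferred (lower AIC).

13


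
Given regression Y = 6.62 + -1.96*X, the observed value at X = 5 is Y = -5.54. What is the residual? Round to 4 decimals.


Predicted = 6.62 + -1.96 * 5 = -3.1800.
Residual = -5.54 - -3.1800 = -2.3600.

-2.3600


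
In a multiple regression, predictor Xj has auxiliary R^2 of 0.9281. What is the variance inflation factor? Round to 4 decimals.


Using VIF = 1/(1 - R^2_j):
1 - 0.9281 = 0.0719.
VIF = 13.9082.

13.9082


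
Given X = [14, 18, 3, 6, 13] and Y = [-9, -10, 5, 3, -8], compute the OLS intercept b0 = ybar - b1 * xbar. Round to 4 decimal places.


First find the slope: b1 = -1.1393.
Means: xbar = 10.8000, ybar = -3.8000.
b0 = ybar - b1 * xbar = -3.8000 - -1.1393 * 10.8000 = 8.5040.

8.5040


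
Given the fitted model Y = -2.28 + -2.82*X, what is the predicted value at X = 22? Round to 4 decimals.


Substitute X = 22 into the equation:
Y = -2.28 + -2.82 * 22 = -2.28 + -62.0400 = -64.3200.

-64.3200


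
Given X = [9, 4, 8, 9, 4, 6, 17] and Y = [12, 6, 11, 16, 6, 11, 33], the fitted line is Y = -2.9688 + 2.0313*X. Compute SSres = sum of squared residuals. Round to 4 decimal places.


Predicted values from Y = -2.9688 + 2.0313*X.
Residuals: [-3.3129, 0.8436, -2.2816, 0.6871, 0.8436, 1.7810, 1.4367].
SSres = 23.3125.

23.3125


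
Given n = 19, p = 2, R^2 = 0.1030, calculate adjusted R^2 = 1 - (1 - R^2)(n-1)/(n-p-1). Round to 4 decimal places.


Using the formula:
(1 - 0.1030) = 0.8970.
Multiply by 18/16: 0.8970 * 18 = 16.1460, then 16.1460 / 16 = 1.0091.
Adj R^2 = 1 - 1.0091 = -0.0091.

-0.0091


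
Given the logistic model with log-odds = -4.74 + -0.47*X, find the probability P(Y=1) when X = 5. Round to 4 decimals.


z = -4.74 + -0.47 * 5 = -7.0900.
Sigmoid: P = 1 / (1 + exp(7.0900)) = 0.0008.

0.0008


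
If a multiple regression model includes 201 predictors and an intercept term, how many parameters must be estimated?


Each predictor gets one coefficient, plus one intercept.
Total parameters = 201 + 1 = 202.

202


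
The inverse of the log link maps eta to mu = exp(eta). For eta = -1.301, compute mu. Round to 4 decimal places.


Apply the inverse link:
mu = e^-1.301 = 0.2723.

0.2723


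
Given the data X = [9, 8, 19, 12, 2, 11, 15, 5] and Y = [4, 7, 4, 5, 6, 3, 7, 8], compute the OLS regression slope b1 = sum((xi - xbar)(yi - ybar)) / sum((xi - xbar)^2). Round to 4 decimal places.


The sample means are xbar = 10.1250 and ybar = 5.5000.
Compute S_xx = 204.8750 and S_xy = -27.5000.
Slope b1 = S_xy / S_xx = -27.5000 / 204.8750 = -0.1342.

-0.1342


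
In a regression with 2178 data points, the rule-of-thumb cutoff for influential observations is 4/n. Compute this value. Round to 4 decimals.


The threshold is 4/n.
4/2178 = 0.0018.

0.0018


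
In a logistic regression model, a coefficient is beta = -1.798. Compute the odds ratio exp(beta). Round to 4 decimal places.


The odds ratio is computed as:
OR = e^(-1.798) = 0.1656.

0.1656


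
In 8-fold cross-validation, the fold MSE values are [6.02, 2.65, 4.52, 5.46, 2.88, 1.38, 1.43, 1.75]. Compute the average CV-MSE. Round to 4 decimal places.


Sum of fold MSEs = 26.0900.
Average = 26.0900 / 8 = 3.2613.

3.2613


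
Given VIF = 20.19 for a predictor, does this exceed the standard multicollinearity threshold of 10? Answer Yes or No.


Check: VIF = 20.19 vs threshold = 10.
Since 20.19 >= 10, the answer is Yes.

Yes


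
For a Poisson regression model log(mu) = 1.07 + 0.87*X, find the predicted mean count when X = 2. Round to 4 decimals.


Linear predictor: eta = 1.07 + (0.87)(2) = 2.8100.
Expected count: mu = exp(2.8100) = 16.6099.

16.6099


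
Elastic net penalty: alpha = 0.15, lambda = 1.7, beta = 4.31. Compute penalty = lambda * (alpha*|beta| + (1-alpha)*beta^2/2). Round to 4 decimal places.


L1 component = 0.15 * |4.31| = 0.6465.
L2 component = 0.85 * 4.31^2 / 2 = 7.8948.
Penalty = 1.7 * (0.6465 + 7.8948) = 1.7 * 8.5413 = 14.5203.

14.5203


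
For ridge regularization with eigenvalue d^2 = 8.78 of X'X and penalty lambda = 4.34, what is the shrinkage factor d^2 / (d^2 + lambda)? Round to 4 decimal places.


Denominator = d^2 + lambda = 8.78 + 4.34 = 13.1200.
Shrinkage = 8.78 / 13.1200 = 0.6692.

0.6692


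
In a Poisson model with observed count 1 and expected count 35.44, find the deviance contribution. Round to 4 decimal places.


Compute y*ln(y/mu) = 1*ln(1/35.44) = 1*-3.567841 = -3.567841.
y - mu = -34.44.
D = 2*(-3.567841 - (-34.44)) = 61.744318, which rounds to 61.7443.

61.7443


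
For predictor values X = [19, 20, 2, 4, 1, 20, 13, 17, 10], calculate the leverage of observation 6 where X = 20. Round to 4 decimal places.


n = 9, xbar = 11.7778.
SXX = sum((xi - xbar)^2) = 491.5556.
h = 1/9 + (20 - 11.7778)^2 / 491.5556 = 0.2486.

0.2486


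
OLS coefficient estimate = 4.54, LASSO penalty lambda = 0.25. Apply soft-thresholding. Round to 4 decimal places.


Check: |4.54| = 4.54 vs lambda = 0.25.
Since |beta| > lambda, coefficient = sign(beta)*(|beta| - lambda) = 4.2900.
Soft-thresholded coefficient = 4.2900.

4.2900


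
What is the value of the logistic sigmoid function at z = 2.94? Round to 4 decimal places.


First, exp(-2.9400) = 0.0529.
Then sigma(z) = 1/(1 + 0.0529) = 0.9498.

0.9498


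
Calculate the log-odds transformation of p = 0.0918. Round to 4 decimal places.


The odds are p/(1-p) = 0.0918 / 0.9082 = 0.1011.
logit(p) = ln(0.1011) = -2.2919.

-2.2919


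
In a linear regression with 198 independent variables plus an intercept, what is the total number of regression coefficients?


Each predictor gets one coefficient, plus one intercept.
Total parameters = 198 + 1 = 199.

199


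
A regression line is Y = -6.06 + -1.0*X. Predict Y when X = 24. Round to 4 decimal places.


Predicted value:
Y = -6.06 + (-1.0)(24) = -6.06 + -24.0000 = -30.0600.

-30.0600


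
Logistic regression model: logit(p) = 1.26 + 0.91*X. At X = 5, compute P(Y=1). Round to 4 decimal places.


Compute z = 1.26 + (0.91)(5) = 5.8100.
exp(-z) = 0.0030.
P = 1/(1 + 0.0030) = 0.9970.

0.9970


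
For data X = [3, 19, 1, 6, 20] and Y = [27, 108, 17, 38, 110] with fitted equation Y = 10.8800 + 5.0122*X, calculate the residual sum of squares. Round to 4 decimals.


For each point, residual = actual - predicted.
Residuals: [1.0834, 1.8882, 1.1078, -2.9532, -1.1240].
Sum of squared residuals = 15.9510.

15.9510


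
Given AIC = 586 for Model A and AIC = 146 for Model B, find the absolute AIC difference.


Absolute difference = |586 - 146| = 440.
The model with lower AIC (B) is preferred.

440
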